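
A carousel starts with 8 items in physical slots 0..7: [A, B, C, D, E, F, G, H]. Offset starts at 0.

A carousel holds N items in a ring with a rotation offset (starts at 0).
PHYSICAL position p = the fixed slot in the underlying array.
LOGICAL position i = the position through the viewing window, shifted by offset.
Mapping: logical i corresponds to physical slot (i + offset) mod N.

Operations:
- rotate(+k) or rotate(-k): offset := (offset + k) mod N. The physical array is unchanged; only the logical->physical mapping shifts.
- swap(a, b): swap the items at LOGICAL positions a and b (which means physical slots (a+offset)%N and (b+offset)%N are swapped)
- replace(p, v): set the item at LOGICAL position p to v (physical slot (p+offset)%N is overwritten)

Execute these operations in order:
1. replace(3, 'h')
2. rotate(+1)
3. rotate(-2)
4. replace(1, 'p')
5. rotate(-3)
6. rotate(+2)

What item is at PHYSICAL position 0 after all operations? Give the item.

After op 1 (replace(3, 'h')): offset=0, physical=[A,B,C,h,E,F,G,H], logical=[A,B,C,h,E,F,G,H]
After op 2 (rotate(+1)): offset=1, physical=[A,B,C,h,E,F,G,H], logical=[B,C,h,E,F,G,H,A]
After op 3 (rotate(-2)): offset=7, physical=[A,B,C,h,E,F,G,H], logical=[H,A,B,C,h,E,F,G]
After op 4 (replace(1, 'p')): offset=7, physical=[p,B,C,h,E,F,G,H], logical=[H,p,B,C,h,E,F,G]
After op 5 (rotate(-3)): offset=4, physical=[p,B,C,h,E,F,G,H], logical=[E,F,G,H,p,B,C,h]
After op 6 (rotate(+2)): offset=6, physical=[p,B,C,h,E,F,G,H], logical=[G,H,p,B,C,h,E,F]

Answer: p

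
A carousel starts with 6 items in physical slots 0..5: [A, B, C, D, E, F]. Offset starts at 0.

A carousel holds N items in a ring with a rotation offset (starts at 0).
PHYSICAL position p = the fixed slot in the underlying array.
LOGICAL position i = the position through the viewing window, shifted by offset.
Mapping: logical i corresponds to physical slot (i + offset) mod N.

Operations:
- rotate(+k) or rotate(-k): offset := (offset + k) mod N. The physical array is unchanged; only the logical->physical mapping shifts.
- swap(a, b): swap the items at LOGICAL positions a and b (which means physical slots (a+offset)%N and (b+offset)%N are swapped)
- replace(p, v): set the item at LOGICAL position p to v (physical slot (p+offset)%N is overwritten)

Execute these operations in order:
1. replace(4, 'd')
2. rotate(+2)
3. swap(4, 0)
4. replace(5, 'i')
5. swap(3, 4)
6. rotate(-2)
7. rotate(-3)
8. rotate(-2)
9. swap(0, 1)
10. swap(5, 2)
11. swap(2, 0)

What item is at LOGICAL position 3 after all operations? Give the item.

After op 1 (replace(4, 'd')): offset=0, physical=[A,B,C,D,d,F], logical=[A,B,C,D,d,F]
After op 2 (rotate(+2)): offset=2, physical=[A,B,C,D,d,F], logical=[C,D,d,F,A,B]
After op 3 (swap(4, 0)): offset=2, physical=[C,B,A,D,d,F], logical=[A,D,d,F,C,B]
After op 4 (replace(5, 'i')): offset=2, physical=[C,i,A,D,d,F], logical=[A,D,d,F,C,i]
After op 5 (swap(3, 4)): offset=2, physical=[F,i,A,D,d,C], logical=[A,D,d,C,F,i]
After op 6 (rotate(-2)): offset=0, physical=[F,i,A,D,d,C], logical=[F,i,A,D,d,C]
After op 7 (rotate(-3)): offset=3, physical=[F,i,A,D,d,C], logical=[D,d,C,F,i,A]
After op 8 (rotate(-2)): offset=1, physical=[F,i,A,D,d,C], logical=[i,A,D,d,C,F]
After op 9 (swap(0, 1)): offset=1, physical=[F,A,i,D,d,C], logical=[A,i,D,d,C,F]
After op 10 (swap(5, 2)): offset=1, physical=[D,A,i,F,d,C], logical=[A,i,F,d,C,D]
After op 11 (swap(2, 0)): offset=1, physical=[D,F,i,A,d,C], logical=[F,i,A,d,C,D]

Answer: d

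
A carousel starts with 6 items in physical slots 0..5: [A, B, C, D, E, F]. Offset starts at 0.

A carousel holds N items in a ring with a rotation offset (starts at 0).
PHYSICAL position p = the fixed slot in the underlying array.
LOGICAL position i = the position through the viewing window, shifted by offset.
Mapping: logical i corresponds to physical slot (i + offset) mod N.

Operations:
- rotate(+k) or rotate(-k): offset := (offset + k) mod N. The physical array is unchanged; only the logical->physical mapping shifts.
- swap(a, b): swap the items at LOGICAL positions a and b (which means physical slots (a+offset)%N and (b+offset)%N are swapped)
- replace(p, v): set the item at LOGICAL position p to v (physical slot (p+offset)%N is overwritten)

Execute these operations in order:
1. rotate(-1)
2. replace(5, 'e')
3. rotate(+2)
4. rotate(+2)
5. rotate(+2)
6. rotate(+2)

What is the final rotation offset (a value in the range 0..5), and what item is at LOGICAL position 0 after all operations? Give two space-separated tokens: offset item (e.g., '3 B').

Answer: 1 B

Derivation:
After op 1 (rotate(-1)): offset=5, physical=[A,B,C,D,E,F], logical=[F,A,B,C,D,E]
After op 2 (replace(5, 'e')): offset=5, physical=[A,B,C,D,e,F], logical=[F,A,B,C,D,e]
After op 3 (rotate(+2)): offset=1, physical=[A,B,C,D,e,F], logical=[B,C,D,e,F,A]
After op 4 (rotate(+2)): offset=3, physical=[A,B,C,D,e,F], logical=[D,e,F,A,B,C]
After op 5 (rotate(+2)): offset=5, physical=[A,B,C,D,e,F], logical=[F,A,B,C,D,e]
After op 6 (rotate(+2)): offset=1, physical=[A,B,C,D,e,F], logical=[B,C,D,e,F,A]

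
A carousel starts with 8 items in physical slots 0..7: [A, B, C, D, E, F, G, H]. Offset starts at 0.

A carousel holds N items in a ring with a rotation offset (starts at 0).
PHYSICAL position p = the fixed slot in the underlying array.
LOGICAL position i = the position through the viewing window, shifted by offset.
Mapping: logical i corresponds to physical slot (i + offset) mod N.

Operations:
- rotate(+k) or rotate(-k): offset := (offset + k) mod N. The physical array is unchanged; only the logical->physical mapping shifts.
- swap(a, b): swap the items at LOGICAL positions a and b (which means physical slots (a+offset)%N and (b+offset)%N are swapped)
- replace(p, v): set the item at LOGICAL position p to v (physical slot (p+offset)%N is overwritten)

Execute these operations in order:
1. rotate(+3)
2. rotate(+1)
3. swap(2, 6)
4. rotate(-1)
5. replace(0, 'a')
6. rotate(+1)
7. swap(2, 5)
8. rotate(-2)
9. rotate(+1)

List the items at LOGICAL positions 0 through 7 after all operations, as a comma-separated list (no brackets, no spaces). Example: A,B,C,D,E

After op 1 (rotate(+3)): offset=3, physical=[A,B,C,D,E,F,G,H], logical=[D,E,F,G,H,A,B,C]
After op 2 (rotate(+1)): offset=4, physical=[A,B,C,D,E,F,G,H], logical=[E,F,G,H,A,B,C,D]
After op 3 (swap(2, 6)): offset=4, physical=[A,B,G,D,E,F,C,H], logical=[E,F,C,H,A,B,G,D]
After op 4 (rotate(-1)): offset=3, physical=[A,B,G,D,E,F,C,H], logical=[D,E,F,C,H,A,B,G]
After op 5 (replace(0, 'a')): offset=3, physical=[A,B,G,a,E,F,C,H], logical=[a,E,F,C,H,A,B,G]
After op 6 (rotate(+1)): offset=4, physical=[A,B,G,a,E,F,C,H], logical=[E,F,C,H,A,B,G,a]
After op 7 (swap(2, 5)): offset=4, physical=[A,C,G,a,E,F,B,H], logical=[E,F,B,H,A,C,G,a]
After op 8 (rotate(-2)): offset=2, physical=[A,C,G,a,E,F,B,H], logical=[G,a,E,F,B,H,A,C]
After op 9 (rotate(+1)): offset=3, physical=[A,C,G,a,E,F,B,H], logical=[a,E,F,B,H,A,C,G]

Answer: a,E,F,B,H,A,C,G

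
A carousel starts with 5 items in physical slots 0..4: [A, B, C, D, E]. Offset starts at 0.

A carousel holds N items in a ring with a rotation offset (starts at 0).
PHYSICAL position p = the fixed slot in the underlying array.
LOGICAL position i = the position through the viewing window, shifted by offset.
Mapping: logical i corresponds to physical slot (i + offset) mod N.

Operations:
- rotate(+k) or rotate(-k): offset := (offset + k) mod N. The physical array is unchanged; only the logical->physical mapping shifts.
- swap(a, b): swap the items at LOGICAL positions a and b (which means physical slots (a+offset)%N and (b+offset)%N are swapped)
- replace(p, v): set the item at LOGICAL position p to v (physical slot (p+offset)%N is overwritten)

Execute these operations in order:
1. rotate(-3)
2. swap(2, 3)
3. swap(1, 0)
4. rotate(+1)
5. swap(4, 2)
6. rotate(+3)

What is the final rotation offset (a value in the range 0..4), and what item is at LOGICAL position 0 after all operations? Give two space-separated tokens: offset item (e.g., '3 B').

Answer: 1 B

Derivation:
After op 1 (rotate(-3)): offset=2, physical=[A,B,C,D,E], logical=[C,D,E,A,B]
After op 2 (swap(2, 3)): offset=2, physical=[E,B,C,D,A], logical=[C,D,A,E,B]
After op 3 (swap(1, 0)): offset=2, physical=[E,B,D,C,A], logical=[D,C,A,E,B]
After op 4 (rotate(+1)): offset=3, physical=[E,B,D,C,A], logical=[C,A,E,B,D]
After op 5 (swap(4, 2)): offset=3, physical=[D,B,E,C,A], logical=[C,A,D,B,E]
After op 6 (rotate(+3)): offset=1, physical=[D,B,E,C,A], logical=[B,E,C,A,D]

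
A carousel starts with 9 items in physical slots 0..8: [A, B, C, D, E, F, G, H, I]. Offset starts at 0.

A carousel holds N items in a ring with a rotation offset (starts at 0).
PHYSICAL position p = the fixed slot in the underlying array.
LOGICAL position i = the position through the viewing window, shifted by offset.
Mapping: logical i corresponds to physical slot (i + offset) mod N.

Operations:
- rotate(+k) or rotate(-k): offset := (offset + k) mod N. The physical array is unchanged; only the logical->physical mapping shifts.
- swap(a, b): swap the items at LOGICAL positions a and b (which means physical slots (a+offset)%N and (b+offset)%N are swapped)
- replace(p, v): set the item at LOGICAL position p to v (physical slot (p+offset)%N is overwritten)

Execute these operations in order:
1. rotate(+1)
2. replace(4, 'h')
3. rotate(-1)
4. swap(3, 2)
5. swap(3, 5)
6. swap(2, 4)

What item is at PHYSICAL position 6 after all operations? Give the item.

After op 1 (rotate(+1)): offset=1, physical=[A,B,C,D,E,F,G,H,I], logical=[B,C,D,E,F,G,H,I,A]
After op 2 (replace(4, 'h')): offset=1, physical=[A,B,C,D,E,h,G,H,I], logical=[B,C,D,E,h,G,H,I,A]
After op 3 (rotate(-1)): offset=0, physical=[A,B,C,D,E,h,G,H,I], logical=[A,B,C,D,E,h,G,H,I]
After op 4 (swap(3, 2)): offset=0, physical=[A,B,D,C,E,h,G,H,I], logical=[A,B,D,C,E,h,G,H,I]
After op 5 (swap(3, 5)): offset=0, physical=[A,B,D,h,E,C,G,H,I], logical=[A,B,D,h,E,C,G,H,I]
After op 6 (swap(2, 4)): offset=0, physical=[A,B,E,h,D,C,G,H,I], logical=[A,B,E,h,D,C,G,H,I]

Answer: G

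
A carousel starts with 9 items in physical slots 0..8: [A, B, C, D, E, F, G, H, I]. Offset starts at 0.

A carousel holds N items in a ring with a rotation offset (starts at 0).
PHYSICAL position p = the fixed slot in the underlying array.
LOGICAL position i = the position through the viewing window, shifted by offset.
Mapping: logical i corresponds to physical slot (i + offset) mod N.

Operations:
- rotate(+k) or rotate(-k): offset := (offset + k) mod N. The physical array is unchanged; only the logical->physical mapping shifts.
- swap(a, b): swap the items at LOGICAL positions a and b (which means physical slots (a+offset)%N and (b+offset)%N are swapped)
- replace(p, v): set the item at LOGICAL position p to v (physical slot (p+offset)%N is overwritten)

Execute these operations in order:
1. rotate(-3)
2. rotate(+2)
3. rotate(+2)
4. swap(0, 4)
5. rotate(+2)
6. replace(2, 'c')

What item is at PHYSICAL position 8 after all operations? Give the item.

After op 1 (rotate(-3)): offset=6, physical=[A,B,C,D,E,F,G,H,I], logical=[G,H,I,A,B,C,D,E,F]
After op 2 (rotate(+2)): offset=8, physical=[A,B,C,D,E,F,G,H,I], logical=[I,A,B,C,D,E,F,G,H]
After op 3 (rotate(+2)): offset=1, physical=[A,B,C,D,E,F,G,H,I], logical=[B,C,D,E,F,G,H,I,A]
After op 4 (swap(0, 4)): offset=1, physical=[A,F,C,D,E,B,G,H,I], logical=[F,C,D,E,B,G,H,I,A]
After op 5 (rotate(+2)): offset=3, physical=[A,F,C,D,E,B,G,H,I], logical=[D,E,B,G,H,I,A,F,C]
After op 6 (replace(2, 'c')): offset=3, physical=[A,F,C,D,E,c,G,H,I], logical=[D,E,c,G,H,I,A,F,C]

Answer: I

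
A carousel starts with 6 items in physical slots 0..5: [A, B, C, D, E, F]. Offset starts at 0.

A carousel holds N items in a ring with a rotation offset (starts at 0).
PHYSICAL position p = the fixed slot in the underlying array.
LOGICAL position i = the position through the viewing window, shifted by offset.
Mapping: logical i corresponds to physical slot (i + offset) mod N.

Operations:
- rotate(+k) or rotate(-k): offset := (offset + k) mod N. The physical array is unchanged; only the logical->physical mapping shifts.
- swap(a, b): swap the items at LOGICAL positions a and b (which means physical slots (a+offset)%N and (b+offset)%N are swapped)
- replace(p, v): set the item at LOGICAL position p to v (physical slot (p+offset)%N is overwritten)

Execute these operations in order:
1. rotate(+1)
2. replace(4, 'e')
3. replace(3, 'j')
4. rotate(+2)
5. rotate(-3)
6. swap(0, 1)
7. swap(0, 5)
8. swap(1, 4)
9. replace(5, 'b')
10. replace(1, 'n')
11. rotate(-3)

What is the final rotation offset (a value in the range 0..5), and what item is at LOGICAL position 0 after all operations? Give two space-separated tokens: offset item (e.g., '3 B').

Answer: 3 D

Derivation:
After op 1 (rotate(+1)): offset=1, physical=[A,B,C,D,E,F], logical=[B,C,D,E,F,A]
After op 2 (replace(4, 'e')): offset=1, physical=[A,B,C,D,E,e], logical=[B,C,D,E,e,A]
After op 3 (replace(3, 'j')): offset=1, physical=[A,B,C,D,j,e], logical=[B,C,D,j,e,A]
After op 4 (rotate(+2)): offset=3, physical=[A,B,C,D,j,e], logical=[D,j,e,A,B,C]
After op 5 (rotate(-3)): offset=0, physical=[A,B,C,D,j,e], logical=[A,B,C,D,j,e]
After op 6 (swap(0, 1)): offset=0, physical=[B,A,C,D,j,e], logical=[B,A,C,D,j,e]
After op 7 (swap(0, 5)): offset=0, physical=[e,A,C,D,j,B], logical=[e,A,C,D,j,B]
After op 8 (swap(1, 4)): offset=0, physical=[e,j,C,D,A,B], logical=[e,j,C,D,A,B]
After op 9 (replace(5, 'b')): offset=0, physical=[e,j,C,D,A,b], logical=[e,j,C,D,A,b]
After op 10 (replace(1, 'n')): offset=0, physical=[e,n,C,D,A,b], logical=[e,n,C,D,A,b]
After op 11 (rotate(-3)): offset=3, physical=[e,n,C,D,A,b], logical=[D,A,b,e,n,C]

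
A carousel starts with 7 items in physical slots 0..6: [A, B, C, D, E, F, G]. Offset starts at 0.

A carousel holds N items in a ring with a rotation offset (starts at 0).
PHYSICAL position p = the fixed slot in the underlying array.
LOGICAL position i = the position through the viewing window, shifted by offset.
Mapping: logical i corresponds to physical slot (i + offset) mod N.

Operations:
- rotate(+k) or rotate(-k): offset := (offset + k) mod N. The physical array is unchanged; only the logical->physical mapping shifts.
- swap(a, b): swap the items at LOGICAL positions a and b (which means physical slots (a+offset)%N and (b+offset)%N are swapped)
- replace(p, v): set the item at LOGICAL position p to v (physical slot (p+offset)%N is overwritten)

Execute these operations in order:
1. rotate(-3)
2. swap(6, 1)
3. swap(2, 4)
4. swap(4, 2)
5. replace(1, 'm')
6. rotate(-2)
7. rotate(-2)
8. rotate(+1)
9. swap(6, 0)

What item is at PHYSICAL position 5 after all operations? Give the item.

After op 1 (rotate(-3)): offset=4, physical=[A,B,C,D,E,F,G], logical=[E,F,G,A,B,C,D]
After op 2 (swap(6, 1)): offset=4, physical=[A,B,C,F,E,D,G], logical=[E,D,G,A,B,C,F]
After op 3 (swap(2, 4)): offset=4, physical=[A,G,C,F,E,D,B], logical=[E,D,B,A,G,C,F]
After op 4 (swap(4, 2)): offset=4, physical=[A,B,C,F,E,D,G], logical=[E,D,G,A,B,C,F]
After op 5 (replace(1, 'm')): offset=4, physical=[A,B,C,F,E,m,G], logical=[E,m,G,A,B,C,F]
After op 6 (rotate(-2)): offset=2, physical=[A,B,C,F,E,m,G], logical=[C,F,E,m,G,A,B]
After op 7 (rotate(-2)): offset=0, physical=[A,B,C,F,E,m,G], logical=[A,B,C,F,E,m,G]
After op 8 (rotate(+1)): offset=1, physical=[A,B,C,F,E,m,G], logical=[B,C,F,E,m,G,A]
After op 9 (swap(6, 0)): offset=1, physical=[B,A,C,F,E,m,G], logical=[A,C,F,E,m,G,B]

Answer: m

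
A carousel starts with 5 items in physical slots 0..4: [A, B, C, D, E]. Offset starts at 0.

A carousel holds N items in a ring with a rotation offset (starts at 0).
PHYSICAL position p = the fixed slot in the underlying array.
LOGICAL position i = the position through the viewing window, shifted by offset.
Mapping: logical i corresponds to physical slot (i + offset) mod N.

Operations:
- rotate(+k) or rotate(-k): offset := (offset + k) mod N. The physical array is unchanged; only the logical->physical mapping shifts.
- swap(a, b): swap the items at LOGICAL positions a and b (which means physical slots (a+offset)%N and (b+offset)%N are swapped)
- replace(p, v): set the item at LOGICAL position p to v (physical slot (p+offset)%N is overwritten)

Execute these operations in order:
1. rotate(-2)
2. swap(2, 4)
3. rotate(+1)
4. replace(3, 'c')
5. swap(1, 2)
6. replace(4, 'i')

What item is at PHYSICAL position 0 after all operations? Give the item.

Answer: B

Derivation:
After op 1 (rotate(-2)): offset=3, physical=[A,B,C,D,E], logical=[D,E,A,B,C]
After op 2 (swap(2, 4)): offset=3, physical=[C,B,A,D,E], logical=[D,E,C,B,A]
After op 3 (rotate(+1)): offset=4, physical=[C,B,A,D,E], logical=[E,C,B,A,D]
After op 4 (replace(3, 'c')): offset=4, physical=[C,B,c,D,E], logical=[E,C,B,c,D]
After op 5 (swap(1, 2)): offset=4, physical=[B,C,c,D,E], logical=[E,B,C,c,D]
After op 6 (replace(4, 'i')): offset=4, physical=[B,C,c,i,E], logical=[E,B,C,c,i]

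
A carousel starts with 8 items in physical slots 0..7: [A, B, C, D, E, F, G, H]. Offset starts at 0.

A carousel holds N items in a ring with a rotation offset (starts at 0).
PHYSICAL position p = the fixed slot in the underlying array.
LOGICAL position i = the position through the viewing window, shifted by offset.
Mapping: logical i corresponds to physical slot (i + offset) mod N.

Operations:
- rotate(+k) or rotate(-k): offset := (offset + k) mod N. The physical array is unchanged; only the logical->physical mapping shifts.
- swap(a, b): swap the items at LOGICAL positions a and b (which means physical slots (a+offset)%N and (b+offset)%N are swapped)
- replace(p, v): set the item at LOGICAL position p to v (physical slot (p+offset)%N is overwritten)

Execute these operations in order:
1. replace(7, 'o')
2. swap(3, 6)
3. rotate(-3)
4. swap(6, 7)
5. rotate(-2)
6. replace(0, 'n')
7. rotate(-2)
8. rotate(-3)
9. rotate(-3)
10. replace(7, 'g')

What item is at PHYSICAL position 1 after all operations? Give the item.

Answer: B

Derivation:
After op 1 (replace(7, 'o')): offset=0, physical=[A,B,C,D,E,F,G,o], logical=[A,B,C,D,E,F,G,o]
After op 2 (swap(3, 6)): offset=0, physical=[A,B,C,G,E,F,D,o], logical=[A,B,C,G,E,F,D,o]
After op 3 (rotate(-3)): offset=5, physical=[A,B,C,G,E,F,D,o], logical=[F,D,o,A,B,C,G,E]
After op 4 (swap(6, 7)): offset=5, physical=[A,B,C,E,G,F,D,o], logical=[F,D,o,A,B,C,E,G]
After op 5 (rotate(-2)): offset=3, physical=[A,B,C,E,G,F,D,o], logical=[E,G,F,D,o,A,B,C]
After op 6 (replace(0, 'n')): offset=3, physical=[A,B,C,n,G,F,D,o], logical=[n,G,F,D,o,A,B,C]
After op 7 (rotate(-2)): offset=1, physical=[A,B,C,n,G,F,D,o], logical=[B,C,n,G,F,D,o,A]
After op 8 (rotate(-3)): offset=6, physical=[A,B,C,n,G,F,D,o], logical=[D,o,A,B,C,n,G,F]
After op 9 (rotate(-3)): offset=3, physical=[A,B,C,n,G,F,D,o], logical=[n,G,F,D,o,A,B,C]
After op 10 (replace(7, 'g')): offset=3, physical=[A,B,g,n,G,F,D,o], logical=[n,G,F,D,o,A,B,g]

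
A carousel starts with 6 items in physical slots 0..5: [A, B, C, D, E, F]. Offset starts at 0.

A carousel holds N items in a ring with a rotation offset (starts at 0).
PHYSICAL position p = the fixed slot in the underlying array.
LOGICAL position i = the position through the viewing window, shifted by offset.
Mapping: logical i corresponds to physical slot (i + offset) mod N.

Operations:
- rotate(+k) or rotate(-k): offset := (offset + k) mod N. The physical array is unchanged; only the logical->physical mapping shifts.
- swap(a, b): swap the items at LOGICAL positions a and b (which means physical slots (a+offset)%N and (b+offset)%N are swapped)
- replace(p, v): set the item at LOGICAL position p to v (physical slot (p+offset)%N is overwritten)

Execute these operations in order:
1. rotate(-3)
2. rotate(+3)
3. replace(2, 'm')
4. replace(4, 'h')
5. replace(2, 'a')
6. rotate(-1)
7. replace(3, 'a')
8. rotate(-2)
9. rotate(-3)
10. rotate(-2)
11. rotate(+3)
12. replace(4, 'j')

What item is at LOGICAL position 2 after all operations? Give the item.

Answer: D

Derivation:
After op 1 (rotate(-3)): offset=3, physical=[A,B,C,D,E,F], logical=[D,E,F,A,B,C]
After op 2 (rotate(+3)): offset=0, physical=[A,B,C,D,E,F], logical=[A,B,C,D,E,F]
After op 3 (replace(2, 'm')): offset=0, physical=[A,B,m,D,E,F], logical=[A,B,m,D,E,F]
After op 4 (replace(4, 'h')): offset=0, physical=[A,B,m,D,h,F], logical=[A,B,m,D,h,F]
After op 5 (replace(2, 'a')): offset=0, physical=[A,B,a,D,h,F], logical=[A,B,a,D,h,F]
After op 6 (rotate(-1)): offset=5, physical=[A,B,a,D,h,F], logical=[F,A,B,a,D,h]
After op 7 (replace(3, 'a')): offset=5, physical=[A,B,a,D,h,F], logical=[F,A,B,a,D,h]
After op 8 (rotate(-2)): offset=3, physical=[A,B,a,D,h,F], logical=[D,h,F,A,B,a]
After op 9 (rotate(-3)): offset=0, physical=[A,B,a,D,h,F], logical=[A,B,a,D,h,F]
After op 10 (rotate(-2)): offset=4, physical=[A,B,a,D,h,F], logical=[h,F,A,B,a,D]
After op 11 (rotate(+3)): offset=1, physical=[A,B,a,D,h,F], logical=[B,a,D,h,F,A]
After op 12 (replace(4, 'j')): offset=1, physical=[A,B,a,D,h,j], logical=[B,a,D,h,j,A]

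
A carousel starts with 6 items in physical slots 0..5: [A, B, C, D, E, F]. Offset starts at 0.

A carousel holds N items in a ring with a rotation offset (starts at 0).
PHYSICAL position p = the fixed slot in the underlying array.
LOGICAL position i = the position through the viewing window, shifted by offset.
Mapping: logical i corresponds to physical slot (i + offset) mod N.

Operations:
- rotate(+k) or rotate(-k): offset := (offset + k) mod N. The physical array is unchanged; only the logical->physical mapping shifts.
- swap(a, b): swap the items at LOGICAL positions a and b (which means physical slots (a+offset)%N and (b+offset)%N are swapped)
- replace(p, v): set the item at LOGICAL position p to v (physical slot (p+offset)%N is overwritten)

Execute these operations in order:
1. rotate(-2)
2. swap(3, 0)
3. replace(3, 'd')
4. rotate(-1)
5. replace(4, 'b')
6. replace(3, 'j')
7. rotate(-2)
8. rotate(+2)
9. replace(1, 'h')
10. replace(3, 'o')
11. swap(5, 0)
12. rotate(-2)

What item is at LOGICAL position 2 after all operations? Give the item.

Answer: C

Derivation:
After op 1 (rotate(-2)): offset=4, physical=[A,B,C,D,E,F], logical=[E,F,A,B,C,D]
After op 2 (swap(3, 0)): offset=4, physical=[A,E,C,D,B,F], logical=[B,F,A,E,C,D]
After op 3 (replace(3, 'd')): offset=4, physical=[A,d,C,D,B,F], logical=[B,F,A,d,C,D]
After op 4 (rotate(-1)): offset=3, physical=[A,d,C,D,B,F], logical=[D,B,F,A,d,C]
After op 5 (replace(4, 'b')): offset=3, physical=[A,b,C,D,B,F], logical=[D,B,F,A,b,C]
After op 6 (replace(3, 'j')): offset=3, physical=[j,b,C,D,B,F], logical=[D,B,F,j,b,C]
After op 7 (rotate(-2)): offset=1, physical=[j,b,C,D,B,F], logical=[b,C,D,B,F,j]
After op 8 (rotate(+2)): offset=3, physical=[j,b,C,D,B,F], logical=[D,B,F,j,b,C]
After op 9 (replace(1, 'h')): offset=3, physical=[j,b,C,D,h,F], logical=[D,h,F,j,b,C]
After op 10 (replace(3, 'o')): offset=3, physical=[o,b,C,D,h,F], logical=[D,h,F,o,b,C]
After op 11 (swap(5, 0)): offset=3, physical=[o,b,D,C,h,F], logical=[C,h,F,o,b,D]
After op 12 (rotate(-2)): offset=1, physical=[o,b,D,C,h,F], logical=[b,D,C,h,F,o]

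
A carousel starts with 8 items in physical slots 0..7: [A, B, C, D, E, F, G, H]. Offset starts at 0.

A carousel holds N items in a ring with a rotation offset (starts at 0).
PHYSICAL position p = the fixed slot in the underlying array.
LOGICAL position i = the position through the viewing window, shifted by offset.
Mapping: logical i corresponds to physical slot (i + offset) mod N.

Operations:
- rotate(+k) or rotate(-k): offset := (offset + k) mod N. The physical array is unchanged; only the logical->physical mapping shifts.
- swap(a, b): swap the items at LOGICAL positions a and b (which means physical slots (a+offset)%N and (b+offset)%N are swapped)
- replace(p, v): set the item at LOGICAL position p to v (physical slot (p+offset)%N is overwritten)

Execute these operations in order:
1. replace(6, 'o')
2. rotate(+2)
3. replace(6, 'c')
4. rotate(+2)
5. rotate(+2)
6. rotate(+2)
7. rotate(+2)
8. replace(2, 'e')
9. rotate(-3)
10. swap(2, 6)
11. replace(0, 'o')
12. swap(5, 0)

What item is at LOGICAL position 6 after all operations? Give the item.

After op 1 (replace(6, 'o')): offset=0, physical=[A,B,C,D,E,F,o,H], logical=[A,B,C,D,E,F,o,H]
After op 2 (rotate(+2)): offset=2, physical=[A,B,C,D,E,F,o,H], logical=[C,D,E,F,o,H,A,B]
After op 3 (replace(6, 'c')): offset=2, physical=[c,B,C,D,E,F,o,H], logical=[C,D,E,F,o,H,c,B]
After op 4 (rotate(+2)): offset=4, physical=[c,B,C,D,E,F,o,H], logical=[E,F,o,H,c,B,C,D]
After op 5 (rotate(+2)): offset=6, physical=[c,B,C,D,E,F,o,H], logical=[o,H,c,B,C,D,E,F]
After op 6 (rotate(+2)): offset=0, physical=[c,B,C,D,E,F,o,H], logical=[c,B,C,D,E,F,o,H]
After op 7 (rotate(+2)): offset=2, physical=[c,B,C,D,E,F,o,H], logical=[C,D,E,F,o,H,c,B]
After op 8 (replace(2, 'e')): offset=2, physical=[c,B,C,D,e,F,o,H], logical=[C,D,e,F,o,H,c,B]
After op 9 (rotate(-3)): offset=7, physical=[c,B,C,D,e,F,o,H], logical=[H,c,B,C,D,e,F,o]
After op 10 (swap(2, 6)): offset=7, physical=[c,F,C,D,e,B,o,H], logical=[H,c,F,C,D,e,B,o]
After op 11 (replace(0, 'o')): offset=7, physical=[c,F,C,D,e,B,o,o], logical=[o,c,F,C,D,e,B,o]
After op 12 (swap(5, 0)): offset=7, physical=[c,F,C,D,o,B,o,e], logical=[e,c,F,C,D,o,B,o]

Answer: B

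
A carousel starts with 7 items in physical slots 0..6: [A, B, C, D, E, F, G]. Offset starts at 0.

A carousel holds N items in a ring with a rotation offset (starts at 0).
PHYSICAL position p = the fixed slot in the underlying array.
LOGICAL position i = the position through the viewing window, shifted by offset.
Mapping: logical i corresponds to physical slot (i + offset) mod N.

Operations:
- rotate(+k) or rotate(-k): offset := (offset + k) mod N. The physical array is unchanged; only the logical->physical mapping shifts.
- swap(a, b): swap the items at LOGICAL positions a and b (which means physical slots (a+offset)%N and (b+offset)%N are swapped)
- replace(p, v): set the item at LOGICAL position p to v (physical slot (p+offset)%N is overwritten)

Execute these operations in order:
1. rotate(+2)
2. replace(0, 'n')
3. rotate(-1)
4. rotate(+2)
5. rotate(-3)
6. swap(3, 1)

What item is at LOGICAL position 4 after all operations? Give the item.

Answer: E

Derivation:
After op 1 (rotate(+2)): offset=2, physical=[A,B,C,D,E,F,G], logical=[C,D,E,F,G,A,B]
After op 2 (replace(0, 'n')): offset=2, physical=[A,B,n,D,E,F,G], logical=[n,D,E,F,G,A,B]
After op 3 (rotate(-1)): offset=1, physical=[A,B,n,D,E,F,G], logical=[B,n,D,E,F,G,A]
After op 4 (rotate(+2)): offset=3, physical=[A,B,n,D,E,F,G], logical=[D,E,F,G,A,B,n]
After op 5 (rotate(-3)): offset=0, physical=[A,B,n,D,E,F,G], logical=[A,B,n,D,E,F,G]
After op 6 (swap(3, 1)): offset=0, physical=[A,D,n,B,E,F,G], logical=[A,D,n,B,E,F,G]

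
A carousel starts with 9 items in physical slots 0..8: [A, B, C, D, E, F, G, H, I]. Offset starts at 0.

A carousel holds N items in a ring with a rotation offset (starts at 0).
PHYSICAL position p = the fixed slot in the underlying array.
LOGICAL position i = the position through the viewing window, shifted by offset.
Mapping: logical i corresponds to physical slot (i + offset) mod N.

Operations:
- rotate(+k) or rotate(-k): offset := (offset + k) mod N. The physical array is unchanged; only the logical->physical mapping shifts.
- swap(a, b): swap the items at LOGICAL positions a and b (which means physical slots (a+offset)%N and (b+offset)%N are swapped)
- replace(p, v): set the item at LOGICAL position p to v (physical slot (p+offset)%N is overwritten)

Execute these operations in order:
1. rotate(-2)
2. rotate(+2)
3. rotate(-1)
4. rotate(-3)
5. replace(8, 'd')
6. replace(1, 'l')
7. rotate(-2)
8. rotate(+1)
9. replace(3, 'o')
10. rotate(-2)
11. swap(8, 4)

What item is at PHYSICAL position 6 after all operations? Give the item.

After op 1 (rotate(-2)): offset=7, physical=[A,B,C,D,E,F,G,H,I], logical=[H,I,A,B,C,D,E,F,G]
After op 2 (rotate(+2)): offset=0, physical=[A,B,C,D,E,F,G,H,I], logical=[A,B,C,D,E,F,G,H,I]
After op 3 (rotate(-1)): offset=8, physical=[A,B,C,D,E,F,G,H,I], logical=[I,A,B,C,D,E,F,G,H]
After op 4 (rotate(-3)): offset=5, physical=[A,B,C,D,E,F,G,H,I], logical=[F,G,H,I,A,B,C,D,E]
After op 5 (replace(8, 'd')): offset=5, physical=[A,B,C,D,d,F,G,H,I], logical=[F,G,H,I,A,B,C,D,d]
After op 6 (replace(1, 'l')): offset=5, physical=[A,B,C,D,d,F,l,H,I], logical=[F,l,H,I,A,B,C,D,d]
After op 7 (rotate(-2)): offset=3, physical=[A,B,C,D,d,F,l,H,I], logical=[D,d,F,l,H,I,A,B,C]
After op 8 (rotate(+1)): offset=4, physical=[A,B,C,D,d,F,l,H,I], logical=[d,F,l,H,I,A,B,C,D]
After op 9 (replace(3, 'o')): offset=4, physical=[A,B,C,D,d,F,l,o,I], logical=[d,F,l,o,I,A,B,C,D]
After op 10 (rotate(-2)): offset=2, physical=[A,B,C,D,d,F,l,o,I], logical=[C,D,d,F,l,o,I,A,B]
After op 11 (swap(8, 4)): offset=2, physical=[A,l,C,D,d,F,B,o,I], logical=[C,D,d,F,B,o,I,A,l]

Answer: B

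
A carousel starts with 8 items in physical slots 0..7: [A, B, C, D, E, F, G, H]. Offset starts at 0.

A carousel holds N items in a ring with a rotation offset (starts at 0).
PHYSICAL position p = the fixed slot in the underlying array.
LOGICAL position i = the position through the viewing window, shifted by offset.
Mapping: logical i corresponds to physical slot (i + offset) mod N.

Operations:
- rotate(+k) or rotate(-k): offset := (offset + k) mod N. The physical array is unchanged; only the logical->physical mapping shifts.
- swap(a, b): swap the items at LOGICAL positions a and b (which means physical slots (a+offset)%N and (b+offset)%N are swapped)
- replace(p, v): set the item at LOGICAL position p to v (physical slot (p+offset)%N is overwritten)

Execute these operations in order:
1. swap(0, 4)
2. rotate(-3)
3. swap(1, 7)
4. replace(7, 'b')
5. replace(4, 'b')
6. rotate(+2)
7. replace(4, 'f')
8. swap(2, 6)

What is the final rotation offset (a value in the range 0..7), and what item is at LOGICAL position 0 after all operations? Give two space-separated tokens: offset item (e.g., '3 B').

After op 1 (swap(0, 4)): offset=0, physical=[E,B,C,D,A,F,G,H], logical=[E,B,C,D,A,F,G,H]
After op 2 (rotate(-3)): offset=5, physical=[E,B,C,D,A,F,G,H], logical=[F,G,H,E,B,C,D,A]
After op 3 (swap(1, 7)): offset=5, physical=[E,B,C,D,G,F,A,H], logical=[F,A,H,E,B,C,D,G]
After op 4 (replace(7, 'b')): offset=5, physical=[E,B,C,D,b,F,A,H], logical=[F,A,H,E,B,C,D,b]
After op 5 (replace(4, 'b')): offset=5, physical=[E,b,C,D,b,F,A,H], logical=[F,A,H,E,b,C,D,b]
After op 6 (rotate(+2)): offset=7, physical=[E,b,C,D,b,F,A,H], logical=[H,E,b,C,D,b,F,A]
After op 7 (replace(4, 'f')): offset=7, physical=[E,b,C,f,b,F,A,H], logical=[H,E,b,C,f,b,F,A]
After op 8 (swap(2, 6)): offset=7, physical=[E,F,C,f,b,b,A,H], logical=[H,E,F,C,f,b,b,A]

Answer: 7 H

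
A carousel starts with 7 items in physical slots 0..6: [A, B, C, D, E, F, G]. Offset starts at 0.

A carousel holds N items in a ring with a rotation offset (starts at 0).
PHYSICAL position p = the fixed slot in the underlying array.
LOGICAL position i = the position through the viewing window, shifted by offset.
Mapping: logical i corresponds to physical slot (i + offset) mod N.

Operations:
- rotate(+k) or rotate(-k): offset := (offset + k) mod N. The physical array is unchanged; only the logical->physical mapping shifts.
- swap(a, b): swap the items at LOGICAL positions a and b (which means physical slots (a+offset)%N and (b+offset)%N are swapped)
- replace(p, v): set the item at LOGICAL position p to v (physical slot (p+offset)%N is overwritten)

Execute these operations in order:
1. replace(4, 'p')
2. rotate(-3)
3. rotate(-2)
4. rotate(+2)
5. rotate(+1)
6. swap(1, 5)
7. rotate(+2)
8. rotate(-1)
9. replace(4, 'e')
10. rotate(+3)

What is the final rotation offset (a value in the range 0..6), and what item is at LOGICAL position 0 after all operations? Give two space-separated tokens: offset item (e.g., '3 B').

Answer: 2 C

Derivation:
After op 1 (replace(4, 'p')): offset=0, physical=[A,B,C,D,p,F,G], logical=[A,B,C,D,p,F,G]
After op 2 (rotate(-3)): offset=4, physical=[A,B,C,D,p,F,G], logical=[p,F,G,A,B,C,D]
After op 3 (rotate(-2)): offset=2, physical=[A,B,C,D,p,F,G], logical=[C,D,p,F,G,A,B]
After op 4 (rotate(+2)): offset=4, physical=[A,B,C,D,p,F,G], logical=[p,F,G,A,B,C,D]
After op 5 (rotate(+1)): offset=5, physical=[A,B,C,D,p,F,G], logical=[F,G,A,B,C,D,p]
After op 6 (swap(1, 5)): offset=5, physical=[A,B,C,G,p,F,D], logical=[F,D,A,B,C,G,p]
After op 7 (rotate(+2)): offset=0, physical=[A,B,C,G,p,F,D], logical=[A,B,C,G,p,F,D]
After op 8 (rotate(-1)): offset=6, physical=[A,B,C,G,p,F,D], logical=[D,A,B,C,G,p,F]
After op 9 (replace(4, 'e')): offset=6, physical=[A,B,C,e,p,F,D], logical=[D,A,B,C,e,p,F]
After op 10 (rotate(+3)): offset=2, physical=[A,B,C,e,p,F,D], logical=[C,e,p,F,D,A,B]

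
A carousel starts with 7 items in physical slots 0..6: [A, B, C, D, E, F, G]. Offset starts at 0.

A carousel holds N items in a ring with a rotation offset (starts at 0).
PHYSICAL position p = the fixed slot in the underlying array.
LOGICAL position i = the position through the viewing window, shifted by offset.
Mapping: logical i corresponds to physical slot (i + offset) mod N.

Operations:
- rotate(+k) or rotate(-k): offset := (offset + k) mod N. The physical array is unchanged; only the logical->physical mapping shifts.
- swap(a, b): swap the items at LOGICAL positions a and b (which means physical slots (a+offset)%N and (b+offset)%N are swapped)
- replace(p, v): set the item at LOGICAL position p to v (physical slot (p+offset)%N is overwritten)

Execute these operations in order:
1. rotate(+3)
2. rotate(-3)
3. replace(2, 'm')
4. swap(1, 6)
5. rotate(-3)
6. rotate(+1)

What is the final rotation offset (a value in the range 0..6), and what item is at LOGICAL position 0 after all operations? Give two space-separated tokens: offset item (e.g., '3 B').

Answer: 5 F

Derivation:
After op 1 (rotate(+3)): offset=3, physical=[A,B,C,D,E,F,G], logical=[D,E,F,G,A,B,C]
After op 2 (rotate(-3)): offset=0, physical=[A,B,C,D,E,F,G], logical=[A,B,C,D,E,F,G]
After op 3 (replace(2, 'm')): offset=0, physical=[A,B,m,D,E,F,G], logical=[A,B,m,D,E,F,G]
After op 4 (swap(1, 6)): offset=0, physical=[A,G,m,D,E,F,B], logical=[A,G,m,D,E,F,B]
After op 5 (rotate(-3)): offset=4, physical=[A,G,m,D,E,F,B], logical=[E,F,B,A,G,m,D]
After op 6 (rotate(+1)): offset=5, physical=[A,G,m,D,E,F,B], logical=[F,B,A,G,m,D,E]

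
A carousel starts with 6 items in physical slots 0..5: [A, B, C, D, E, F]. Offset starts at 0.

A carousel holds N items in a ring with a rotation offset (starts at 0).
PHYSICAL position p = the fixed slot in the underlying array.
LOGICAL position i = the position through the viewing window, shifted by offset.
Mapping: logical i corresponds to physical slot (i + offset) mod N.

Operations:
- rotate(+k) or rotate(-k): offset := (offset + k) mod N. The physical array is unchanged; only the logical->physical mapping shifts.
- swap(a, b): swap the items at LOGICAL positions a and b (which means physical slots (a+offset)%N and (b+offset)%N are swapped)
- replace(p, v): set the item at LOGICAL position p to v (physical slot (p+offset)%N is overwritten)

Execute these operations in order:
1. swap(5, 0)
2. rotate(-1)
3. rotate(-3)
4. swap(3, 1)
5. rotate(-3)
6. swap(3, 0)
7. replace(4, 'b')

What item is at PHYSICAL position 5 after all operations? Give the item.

Answer: C

Derivation:
After op 1 (swap(5, 0)): offset=0, physical=[F,B,C,D,E,A], logical=[F,B,C,D,E,A]
After op 2 (rotate(-1)): offset=5, physical=[F,B,C,D,E,A], logical=[A,F,B,C,D,E]
After op 3 (rotate(-3)): offset=2, physical=[F,B,C,D,E,A], logical=[C,D,E,A,F,B]
After op 4 (swap(3, 1)): offset=2, physical=[F,B,C,A,E,D], logical=[C,A,E,D,F,B]
After op 5 (rotate(-3)): offset=5, physical=[F,B,C,A,E,D], logical=[D,F,B,C,A,E]
After op 6 (swap(3, 0)): offset=5, physical=[F,B,D,A,E,C], logical=[C,F,B,D,A,E]
After op 7 (replace(4, 'b')): offset=5, physical=[F,B,D,b,E,C], logical=[C,F,B,D,b,E]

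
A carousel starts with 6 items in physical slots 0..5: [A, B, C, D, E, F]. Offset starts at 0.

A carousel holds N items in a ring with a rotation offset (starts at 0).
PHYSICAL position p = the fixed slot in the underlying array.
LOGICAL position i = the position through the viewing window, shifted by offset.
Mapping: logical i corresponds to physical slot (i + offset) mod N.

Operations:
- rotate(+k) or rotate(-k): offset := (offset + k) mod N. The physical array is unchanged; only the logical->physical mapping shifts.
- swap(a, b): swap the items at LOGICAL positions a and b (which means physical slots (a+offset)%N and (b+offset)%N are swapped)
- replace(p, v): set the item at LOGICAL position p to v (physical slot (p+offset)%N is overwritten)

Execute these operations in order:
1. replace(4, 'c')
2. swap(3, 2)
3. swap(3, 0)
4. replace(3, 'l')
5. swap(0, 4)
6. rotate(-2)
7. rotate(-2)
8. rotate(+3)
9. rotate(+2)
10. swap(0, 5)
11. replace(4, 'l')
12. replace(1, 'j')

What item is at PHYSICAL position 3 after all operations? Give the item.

Answer: l

Derivation:
After op 1 (replace(4, 'c')): offset=0, physical=[A,B,C,D,c,F], logical=[A,B,C,D,c,F]
After op 2 (swap(3, 2)): offset=0, physical=[A,B,D,C,c,F], logical=[A,B,D,C,c,F]
After op 3 (swap(3, 0)): offset=0, physical=[C,B,D,A,c,F], logical=[C,B,D,A,c,F]
After op 4 (replace(3, 'l')): offset=0, physical=[C,B,D,l,c,F], logical=[C,B,D,l,c,F]
After op 5 (swap(0, 4)): offset=0, physical=[c,B,D,l,C,F], logical=[c,B,D,l,C,F]
After op 6 (rotate(-2)): offset=4, physical=[c,B,D,l,C,F], logical=[C,F,c,B,D,l]
After op 7 (rotate(-2)): offset=2, physical=[c,B,D,l,C,F], logical=[D,l,C,F,c,B]
After op 8 (rotate(+3)): offset=5, physical=[c,B,D,l,C,F], logical=[F,c,B,D,l,C]
After op 9 (rotate(+2)): offset=1, physical=[c,B,D,l,C,F], logical=[B,D,l,C,F,c]
After op 10 (swap(0, 5)): offset=1, physical=[B,c,D,l,C,F], logical=[c,D,l,C,F,B]
After op 11 (replace(4, 'l')): offset=1, physical=[B,c,D,l,C,l], logical=[c,D,l,C,l,B]
After op 12 (replace(1, 'j')): offset=1, physical=[B,c,j,l,C,l], logical=[c,j,l,C,l,B]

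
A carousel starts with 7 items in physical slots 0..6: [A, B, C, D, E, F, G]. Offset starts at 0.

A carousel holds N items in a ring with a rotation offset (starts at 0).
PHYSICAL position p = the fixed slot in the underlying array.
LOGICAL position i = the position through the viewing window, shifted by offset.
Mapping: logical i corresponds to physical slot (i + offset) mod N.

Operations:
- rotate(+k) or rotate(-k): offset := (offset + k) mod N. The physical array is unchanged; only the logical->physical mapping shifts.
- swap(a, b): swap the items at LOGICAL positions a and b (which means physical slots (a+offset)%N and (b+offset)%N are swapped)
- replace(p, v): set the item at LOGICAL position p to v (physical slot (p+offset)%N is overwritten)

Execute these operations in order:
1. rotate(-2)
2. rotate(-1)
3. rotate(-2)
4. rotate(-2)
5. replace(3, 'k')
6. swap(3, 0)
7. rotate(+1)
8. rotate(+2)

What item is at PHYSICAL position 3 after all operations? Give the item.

Answer: A

Derivation:
After op 1 (rotate(-2)): offset=5, physical=[A,B,C,D,E,F,G], logical=[F,G,A,B,C,D,E]
After op 2 (rotate(-1)): offset=4, physical=[A,B,C,D,E,F,G], logical=[E,F,G,A,B,C,D]
After op 3 (rotate(-2)): offset=2, physical=[A,B,C,D,E,F,G], logical=[C,D,E,F,G,A,B]
After op 4 (rotate(-2)): offset=0, physical=[A,B,C,D,E,F,G], logical=[A,B,C,D,E,F,G]
After op 5 (replace(3, 'k')): offset=0, physical=[A,B,C,k,E,F,G], logical=[A,B,C,k,E,F,G]
After op 6 (swap(3, 0)): offset=0, physical=[k,B,C,A,E,F,G], logical=[k,B,C,A,E,F,G]
After op 7 (rotate(+1)): offset=1, physical=[k,B,C,A,E,F,G], logical=[B,C,A,E,F,G,k]
After op 8 (rotate(+2)): offset=3, physical=[k,B,C,A,E,F,G], logical=[A,E,F,G,k,B,C]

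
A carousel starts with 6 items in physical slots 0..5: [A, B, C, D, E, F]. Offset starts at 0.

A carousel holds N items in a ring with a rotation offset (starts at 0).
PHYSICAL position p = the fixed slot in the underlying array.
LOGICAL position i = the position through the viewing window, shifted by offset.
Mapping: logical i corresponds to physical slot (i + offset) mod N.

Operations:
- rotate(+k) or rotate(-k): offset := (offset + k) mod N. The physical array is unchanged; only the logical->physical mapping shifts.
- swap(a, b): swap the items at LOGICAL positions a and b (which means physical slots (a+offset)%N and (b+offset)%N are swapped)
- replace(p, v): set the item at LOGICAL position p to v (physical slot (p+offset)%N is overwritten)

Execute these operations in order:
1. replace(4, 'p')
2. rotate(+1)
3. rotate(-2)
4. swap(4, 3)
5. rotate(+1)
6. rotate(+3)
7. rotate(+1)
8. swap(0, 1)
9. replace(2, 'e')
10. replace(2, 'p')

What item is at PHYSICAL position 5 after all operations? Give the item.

After op 1 (replace(4, 'p')): offset=0, physical=[A,B,C,D,p,F], logical=[A,B,C,D,p,F]
After op 2 (rotate(+1)): offset=1, physical=[A,B,C,D,p,F], logical=[B,C,D,p,F,A]
After op 3 (rotate(-2)): offset=5, physical=[A,B,C,D,p,F], logical=[F,A,B,C,D,p]
After op 4 (swap(4, 3)): offset=5, physical=[A,B,D,C,p,F], logical=[F,A,B,D,C,p]
After op 5 (rotate(+1)): offset=0, physical=[A,B,D,C,p,F], logical=[A,B,D,C,p,F]
After op 6 (rotate(+3)): offset=3, physical=[A,B,D,C,p,F], logical=[C,p,F,A,B,D]
After op 7 (rotate(+1)): offset=4, physical=[A,B,D,C,p,F], logical=[p,F,A,B,D,C]
After op 8 (swap(0, 1)): offset=4, physical=[A,B,D,C,F,p], logical=[F,p,A,B,D,C]
After op 9 (replace(2, 'e')): offset=4, physical=[e,B,D,C,F,p], logical=[F,p,e,B,D,C]
After op 10 (replace(2, 'p')): offset=4, physical=[p,B,D,C,F,p], logical=[F,p,p,B,D,C]

Answer: p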